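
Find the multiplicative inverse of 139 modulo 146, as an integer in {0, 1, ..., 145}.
Apply the extended Euclidean algorithm to (146, 139), tracking rows (r, s, t) with s·146 + t·139 = r. Each division r_prev = q·r_cur + r_new produces the new row as (previous row) − q·(current row):
  row A: (146, 1, 0)   [1·146 + 0·139 = 146]
  row B: (139, 0, 1)   [0·146 + 1·139 = 139]
  146 = 1·139 + 7   → row C = row A − 1·row B = (7, 1, −1)   [check: 1·146 − 1·139 = 7]
  139 = 19·7 + 6   → row D = row B − 19·row C = (6, −19, 20)   [check: −19·146 + 20·139 = 6]
  7 = 1·6 + 1   → row E = row C − 1·row D = (1, 20, −21)   [check: 20·146 − 21·139 = 1]
  6 = 6·1 + 0   → remainder 0, stop. gcd = 1 (last nonzero row E).
The gcd is 1, so 139 is invertible mod 146. The last nonzero row gives 20·146 − 21·139 = 1, so t = −21. So 139^(−1) ≡ −21 ≡ 125 (mod 146). Verify: 139 · 125 = 17375 ≡ 1 (mod 146). ✓

Final answer: 139^(−1) ≡ 125 (mod 146)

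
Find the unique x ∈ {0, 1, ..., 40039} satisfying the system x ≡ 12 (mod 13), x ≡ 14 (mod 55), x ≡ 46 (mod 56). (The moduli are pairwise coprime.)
x ≡ 29054 (mod 40040); the representative in [0, 40040) is 29054

The moduli 13, 55, 56 are pairwise coprime, so by the CRT there is a unique solution mod 13·55·56 = 40040.
Solve by successive substitution. Start with x ≡ 12 (mod 13).
  Combine with x ≡ 14 (mod 55): write x = 12 + 13·t and require 12 + 13·t ≡ 14 (mod 55), i.e. 13·t ≡ 14 − 12 ≡ 2 (mod 55). Since 13^(−1) ≡ 17 (mod 55), t ≡ 17·2 ≡ 34 (mod 55). So x ≡ 12 + 13·34 = 454 (mod 715).
  Combine with x ≡ 46 (mod 56): write x = 454 + 715·t and require 454 + 715·t ≡ 46 (mod 56), i.e. 715·t ≡ 46 − 454 ≡ 40 (mod 56). Since 715^(−1) ≡ 43 (mod 56) (715 ≡ 43 (mod 56)), t ≡ 43·40 ≡ 40 (mod 56). So x ≡ 454 + 715·40 = 29054 (mod 40040).
Unique solution in [0, 40040): x = 29054.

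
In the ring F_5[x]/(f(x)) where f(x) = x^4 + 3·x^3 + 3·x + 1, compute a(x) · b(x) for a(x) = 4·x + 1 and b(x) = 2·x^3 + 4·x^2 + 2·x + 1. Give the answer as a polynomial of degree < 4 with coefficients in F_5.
Multiply as integer polynomials: a · b = 8·x^4 + 18·x^3 + 12·x^2 + 6·x + 1. Reducing coefficients mod 5: a · b ≡ 3·x^4 + 3·x^3 + 2·x^2 + x + 1. Now divide by f(x) = x^4 + 3·x^3 + 3·x + 1 in F_5[x], eliminating the leading term at each step:
  leading term 3·x^4: subtract (3)·f(x) = 3·x^4 + 4·x^3 + 4·x + 3, leaving 4·x^3 + 2·x^2 + 2·x + 3 (coefficients mod 5)
The degree is now < 4, so this is the remainder. Hence a · b ≡ 4·x^3 + 2·x^2 + 2·x + 3 in F_5[x]/(f).

Final answer: a · b ≡ 4·x^3 + 2·x^2 + 2·x + 3 (mod f(x))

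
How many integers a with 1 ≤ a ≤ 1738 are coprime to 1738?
780

The number of a ∈ {1, ..., 1738} with gcd(a, 1738) = 1 is by definition Euler's totient φ(1738). φ is multiplicative, with φ(p^e) = p^e − p^(e−1). Factorise 1738 = 2 · 11 · 79. Then
  φ(1738) = (2 − 1) · (11 − 1) · (79 − 1) = 1 · 10 · 78 = 780.
So there are 780 such integers.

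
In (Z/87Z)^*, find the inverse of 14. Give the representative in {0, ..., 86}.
14^(−1) ≡ 56 (mod 87)

Apply the extended Euclidean algorithm to (87, 14), tracking rows (r, s, t) with s·87 + t·14 = r. Each division r_prev = q·r_cur + r_new produces the new row as (previous row) − q·(current row):
  row A: (87, 1, 0)   [1·87 + 0·14 = 87]
  row B: (14, 0, 1)   [0·87 + 1·14 = 14]
  87 = 6·14 + 3   → row C = row A − 6·row B = (3, 1, −6)   [check: 1·87 − 6·14 = 3]
  14 = 4·3 + 2   → row D = row B − 4·row C = (2, −4, 25)   [check: −4·87 + 25·14 = 2]
  3 = 1·2 + 1   → row E = row C − 1·row D = (1, 5, −31)   [check: 5·87 − 31·14 = 1]
  2 = 2·1 + 0   → remainder 0, stop. gcd = 1 (last nonzero row E).
The gcd is 1, so 14 is invertible mod 87. The last nonzero row gives 5·87 − 31·14 = 1, so t = −31. So 14^(−1) ≡ −31 ≡ 56 (mod 87). Verify: 14 · 56 = 784 ≡ 1 (mod 87). ✓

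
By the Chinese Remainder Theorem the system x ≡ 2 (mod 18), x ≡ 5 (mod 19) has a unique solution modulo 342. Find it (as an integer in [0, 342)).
The moduli 18, 19 are pairwise coprime, so by the CRT there is a unique solution mod 18·19 = 342.
Solve by successive substitution. Start with x ≡ 2 (mod 18).
  Combine with x ≡ 5 (mod 19): write x = 2 + 18·t and require 2 + 18·t ≡ 5 (mod 19), i.e. 18·t ≡ 5 − 2 ≡ 3 (mod 19). Since 18^(−1) ≡ 18 (mod 19), t ≡ 18·3 ≡ 16 (mod 19). So x ≡ 2 + 18·16 = 290 (mod 342).
Unique solution in [0, 342): x = 290.

Final answer: x ≡ 290 (mod 342); the representative in [0, 342) is 290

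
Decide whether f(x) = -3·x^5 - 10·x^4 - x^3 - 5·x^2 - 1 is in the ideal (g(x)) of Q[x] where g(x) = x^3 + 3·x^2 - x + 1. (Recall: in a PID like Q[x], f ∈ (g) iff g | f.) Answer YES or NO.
In Q[x] the ideal (g) consists of all multiples of g, so f ∈ (g) iff g | f, i.e. iff the remainder of f on division by g is 0. Divide f by g (g is monic, so eliminate the leading term of the running remainder at each step):
  leading term -3·x^5: subtract (-3·x^2)·g(x) = -3·x^5 - 9·x^4 + 3·x^3 - 3·x^2, leaving -x^4 - 4·x^3 - 2·x^2 - 1
  leading term -x^4: subtract (-x)·g(x) = -x^4 - 3·x^3 + x^2 - x, leaving -x^3 - 3·x^2 + x - 1
  leading term -x^3: subtract (-1)·g(x) = -x^3 - 3·x^2 + x - 1, leaving 0
The remainder is 0, so f(x) = g(x) · h(x) with h(x) = -3·x^2 - x - 1. Hence g | f, i.e. f ∈ (g).

Final answer: YES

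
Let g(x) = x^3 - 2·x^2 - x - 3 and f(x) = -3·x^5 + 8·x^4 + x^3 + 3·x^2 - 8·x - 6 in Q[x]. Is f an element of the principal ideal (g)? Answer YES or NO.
In Q[x] the ideal (g) consists of all multiples of g, so f ∈ (g) iff g | f, i.e. iff the remainder of f on division by g is 0. Divide f by g (g is monic, so eliminate the leading term of the running remainder at each step):
  leading term -3·x^5: subtract (-3·x^2)·g(x) = -3·x^5 + 6·x^4 + 3·x^3 + 9·x^2, leaving 2·x^4 - 2·x^3 - 6·x^2 - 8·x - 6
  leading term 2·x^4: subtract (2·x)·g(x) = 2·x^4 - 4·x^3 - 2·x^2 - 6·x, leaving 2·x^3 - 4·x^2 - 2·x - 6
  leading term 2·x^3: subtract (2)·g(x) = 2·x^3 - 4·x^2 - 2·x - 6, leaving 0
The remainder is 0, so f(x) = g(x) · h(x) with h(x) = -3·x^2 + 2·x + 2. Hence g | f, i.e. f ∈ (g).

Final answer: YES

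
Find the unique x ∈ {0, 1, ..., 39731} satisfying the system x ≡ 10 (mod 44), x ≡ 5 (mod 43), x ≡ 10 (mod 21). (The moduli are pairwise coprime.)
x ≡ 9250 (mod 39732); the representative in [0, 39732) is 9250

The moduli 44, 43, 21 are pairwise coprime, so by the CRT there is a unique solution mod 44·43·21 = 39732.
Solve by successive substitution. Start with x ≡ 10 (mod 44).
  Combine with x ≡ 5 (mod 43): write x = 10 + 44·t and require 10 + 44·t ≡ 5 (mod 43), i.e. 44·t ≡ 5 − 10 ≡ 38 (mod 43). Since 44^(−1) ≡ 1 (mod 43) (44 ≡ 1 (mod 43)), t ≡ 1·38 ≡ 38 (mod 43). So x ≡ 10 + 44·38 = 1682 (mod 1892).
  Combine with x ≡ 10 (mod 21): write x = 1682 + 1892·t and require 1682 + 1892·t ≡ 10 (mod 21), i.e. 1892·t ≡ 10 − 1682 ≡ 8 (mod 21). Since 1892^(−1) ≡ 11 (mod 21) (1892 ≡ 2 (mod 21)), t ≡ 11·8 ≡ 4 (mod 21). So x ≡ 1682 + 1892·4 = 9250 (mod 39732).
Unique solution in [0, 39732): x = 9250.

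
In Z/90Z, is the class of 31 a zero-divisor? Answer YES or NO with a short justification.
gcd(31, 90) = 1, so 31 is a unit in Z/90Z (it has a multiplicative inverse). A unit cannot be a zero-divisor: if 31·b ≡ 0 then multiplying both sides by 31^(−1) gives b ≡ 0. So 31 is not a zero-divisor.

Final answer: NO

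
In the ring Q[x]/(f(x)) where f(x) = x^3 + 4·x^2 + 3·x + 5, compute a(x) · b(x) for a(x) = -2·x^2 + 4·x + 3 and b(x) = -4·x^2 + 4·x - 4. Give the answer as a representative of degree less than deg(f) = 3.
a · b ≡ 212·x^2 + 124·x + 268 (mod f(x))

First multiply in Q[x] without reducing: a · b = 8·x^4 - 24·x^3 + 12·x^2 - 4·x - 12. Now divide by f(x) = x^3 + 4·x^2 + 3·x + 5, eliminating the leading term at each step:
  leading term 8·x^4: subtract (8·x)·f(x) = 8·x^4 + 32·x^3 + 24·x^2 + 40·x, leaving -56·x^3 - 12·x^2 - 44·x - 12
  leading term -56·x^3: subtract (-56)·f(x) = -56·x^3 - 224·x^2 - 168·x - 280, leaving 212·x^2 + 124·x + 268
The degree is now < 3, so this is the remainder. Hence a · b ≡ 212·x^2 + 124·x + 268 in Q[x]/(f).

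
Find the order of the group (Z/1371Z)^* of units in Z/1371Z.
(Z/1371Z)^* consists of the classes a with gcd(a, 1371) = 1, so its order is φ(1371). φ is multiplicative, with φ(p^e) = p^e − p^(e−1). Factorise 1371 = 3 · 457. Then
  φ(1371) = (3 − 1) · (457 − 1) = 2 · 456 = 912.
Thus |(Z/1371Z)^*| = 912.

Final answer: |(Z/1371Z)^*| = 912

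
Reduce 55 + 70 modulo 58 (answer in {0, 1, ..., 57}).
Reduce the summands first: 70 ≡ 12 (mod 58), so 55 + 70 ≡ 55 + 12 (mod 58). 55 + 12 = 67; 67 = 1·58 + 9, so (55 + 70) mod 58 = 9.

Final answer: 9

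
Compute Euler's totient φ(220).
φ(220) = 80

φ is multiplicative, with φ(p^e) = p^e − p^(e−1). Factorise 220 = 2^2 · 5 · 11. Then
  φ(220) = (2^2 − 2^1) · (5 − 1) · (11 − 1) = 2 · 4 · 10 = 80.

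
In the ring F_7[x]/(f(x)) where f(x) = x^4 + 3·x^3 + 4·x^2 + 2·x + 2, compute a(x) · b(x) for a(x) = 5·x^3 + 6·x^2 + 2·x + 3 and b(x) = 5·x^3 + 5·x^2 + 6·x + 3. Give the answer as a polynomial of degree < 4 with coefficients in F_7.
a · b ≡ 2·x^3 + 6·x^2 + 4·x + 5 (mod f(x))

Multiply as integer polynomials: a · b = 25·x^6 + 55·x^5 + 70·x^4 + 76·x^3 + 45·x^2 + 24·x + 9. Reducing coefficients mod 7: a · b ≡ 4·x^6 + 6·x^5 + 6·x^3 + 3·x^2 + 3·x + 2. Now divide by f(x) = x^4 + 3·x^3 + 4·x^2 + 2·x + 2 in F_7[x], eliminating the leading term at each step:
  leading term 4·x^6: subtract (4·x^2)·f(x) = 4·x^6 + 5·x^5 + 2·x^4 + x^3 + x^2, leaving x^5 + 5·x^4 + 5·x^3 + 2·x^2 + 3·x + 2 (coefficients mod 7)
  leading term x^5: subtract (x)·f(x) = x^5 + 3·x^4 + 4·x^3 + 2·x^2 + 2·x, leaving 2·x^4 + x^3 + x + 2 (coefficients mod 7)
  leading term 2·x^4: subtract (2)·f(x) = 2·x^4 + 6·x^3 + x^2 + 4·x + 4, leaving 2·x^3 + 6·x^2 + 4·x + 5 (coefficients mod 7)
The degree is now < 4, so this is the remainder. Hence a · b ≡ 2·x^3 + 6·x^2 + 4·x + 5 in F_7[x]/(f).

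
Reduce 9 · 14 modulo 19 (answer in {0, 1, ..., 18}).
12

Both factors are already reduced mod 19. 9 · 14 = 126. Dividing by 19: 126 = 6·19 + 12. So (9 · 14) mod 19 = 12.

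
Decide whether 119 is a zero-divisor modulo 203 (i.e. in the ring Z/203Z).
YES

gcd(119, 203) = 7 > 1, so 119 is not a unit in Z/203Z. In Z/nZ every nonzero non-unit is a zero-divisor: explicitly, take b = 203/gcd = 29 ≠ 0 (mod 203); then 119·29 = 3451 = 17·203, i.e. 119·29 ≡ 0 (mod 203). So 119 is a zero-divisor.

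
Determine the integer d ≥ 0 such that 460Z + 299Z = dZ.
In the PID Z, (a, b) is generated by gcd(a, b). Compute gcd(460, 299) with the extended Euclidean algorithm, tracking rows (r, s, t) with s·460 + t·299 = r:
  row A: (460, 1, 0)   [1·460 + 0·299 = 460]
  row B: (299, 0, 1)   [0·460 + 1·299 = 299]
  460 = 1·299 + 161   → row C = row A − 1·row B = (161, 1, −1)   [check: 1·460 − 1·299 = 161]
  299 = 1·161 + 138   → row D = row B − 1·row C = (138, −1, 2)   [check: −1·460 + 2·299 = 138]
  161 = 1·138 + 23   → row E = row C − 1·row D = (23, 2, −3)   [check: 2·460 − 3·299 = 23]
  138 = 6·23 + 0   → remainder 0, stop. gcd = 23 (last nonzero row E).
So gcd(460, 299) = 23, with Bézout identity 2·460 − 3·299 = 23. Containment (⊇): the Bézout identity exhibits 23 as an element of (460, 299), giving (23) ⊆ (460, 299). Containment (⊆): since 23 | 460 and 23 | 299 (460 = 23·20, 299 = 23·13), every Z-linear combination of 460 and 299 is divisible by 23, so (460, 299) ⊆ (23). Therefore (460, 299) = (23), d = 23.

Final answer: (460, 299) = (23); d = 23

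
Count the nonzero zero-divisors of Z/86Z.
In Z/86Z each nonzero element is either a unit (gcd with 86 is 1) or a zero-divisor (gcd > 1). The number of units is φ(86): factorise 86 = 2 · 43, so φ(86) = (2 − 1) · (43 − 1) = 1 · 42 = 42. The nonzero elements number 86 − 1 = 85. Hence the nonzero zero-divisors number 85 − 42 = 43.

Final answer: Z/86Z has 43 nonzero zero-divisors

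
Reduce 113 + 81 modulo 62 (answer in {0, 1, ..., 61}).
Reduce the summands first: 113 ≡ 51, 81 ≡ 19 (mod 62), so 113 + 81 ≡ 51 + 19 (mod 62). 51 + 19 = 70; 70 = 1·62 + 8, so (113 + 81) mod 62 = 8.

Final answer: 8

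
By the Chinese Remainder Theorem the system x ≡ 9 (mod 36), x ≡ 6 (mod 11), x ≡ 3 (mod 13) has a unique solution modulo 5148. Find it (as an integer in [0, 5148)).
x ≡ 1953 (mod 5148); the representative in [0, 5148) is 1953

The moduli 36, 11, 13 are pairwise coprime, so by the CRT there is a unique solution mod 36·11·13 = 5148.
Solve by successive substitution. Start with x ≡ 9 (mod 36).
  Combine with x ≡ 6 (mod 11): write x = 9 + 36·t and require 9 + 36·t ≡ 6 (mod 11), i.e. 36·t ≡ 6 − 9 ≡ 8 (mod 11). Since 36^(−1) ≡ 4 (mod 11) (36 ≡ 3 (mod 11)), t ≡ 4·8 ≡ 10 (mod 11). So x ≡ 9 + 36·10 = 369 (mod 396).
  Combine with x ≡ 3 (mod 13): write x = 369 + 396·t and require 369 + 396·t ≡ 3 (mod 13), i.e. 396·t ≡ 3 − 369 ≡ 11 (mod 13). Since 396^(−1) ≡ 11 (mod 13) (396 ≡ 6 (mod 13)), t ≡ 11·11 ≡ 4 (mod 13). So x ≡ 369 + 396·4 = 1953 (mod 5148).
Unique solution in [0, 5148): x = 1953.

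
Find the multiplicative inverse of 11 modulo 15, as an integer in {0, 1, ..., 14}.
Apply the extended Euclidean algorithm to (15, 11), tracking rows (r, s, t) with s·15 + t·11 = r. Each division r_prev = q·r_cur + r_new produces the new row as (previous row) − q·(current row):
  row A: (15, 1, 0)   [1·15 + 0·11 = 15]
  row B: (11, 0, 1)   [0·15 + 1·11 = 11]
  15 = 1·11 + 4   → row C = row A − 1·row B = (4, 1, −1)   [check: 1·15 − 1·11 = 4]
  11 = 2·4 + 3   → row D = row B − 2·row C = (3, −2, 3)   [check: −2·15 + 3·11 = 3]
  4 = 1·3 + 1   → row E = row C − 1·row D = (1, 3, −4)   [check: 3·15 − 4·11 = 1]
  3 = 3·1 + 0   → remainder 0, stop. gcd = 1 (last nonzero row E).
The gcd is 1, so 11 is invertible mod 15. The last nonzero row gives 3·15 − 4·11 = 1, so t = −4. So 11^(−1) ≡ −4 ≡ 11 (mod 15). Verify: 11 · 11 = 121 ≡ 1 (mod 15). ✓

Final answer: 11^(−1) ≡ 11 (mod 15)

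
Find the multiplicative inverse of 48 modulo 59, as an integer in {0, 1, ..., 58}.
48^(−1) ≡ 16 (mod 59)

Apply the extended Euclidean algorithm to (59, 48), tracking rows (r, s, t) with s·59 + t·48 = r. Each division r_prev = q·r_cur + r_new produces the new row as (previous row) − q·(current row):
  row A: (59, 1, 0)   [1·59 + 0·48 = 59]
  row B: (48, 0, 1)   [0·59 + 1·48 = 48]
  59 = 1·48 + 11   → row C = row A − 1·row B = (11, 1, −1)   [check: 1·59 − 1·48 = 11]
  48 = 4·11 + 4   → row D = row B − 4·row C = (4, −4, 5)   [check: −4·59 + 5·48 = 4]
  11 = 2·4 + 3   → row E = row C − 2·row D = (3, 9, −11)   [check: 9·59 − 11·48 = 3]
  4 = 1·3 + 1   → row F = row D − 1·row E = (1, −13, 16)   [check: −13·59 + 16·48 = 1]
  3 = 3·1 + 0   → remainder 0, stop. gcd = 1 (last nonzero row F).
The gcd is 1, so 48 is invertible mod 59. The last nonzero row gives −13·59 + 16·48 = 1, so t = 16. So 48^(−1) ≡ 16 (mod 59). Verify: 48 · 16 = 768 ≡ 1 (mod 59). ✓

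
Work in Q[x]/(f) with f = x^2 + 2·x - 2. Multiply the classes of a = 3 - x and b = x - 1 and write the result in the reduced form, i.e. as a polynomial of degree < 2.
First multiply in Q[x] without reducing: a · b = -x^2 + 4·x - 3. Now divide by f(x) = x^2 + 2·x - 2, eliminating the leading term at each step:
  leading term -x^2: subtract (-1)·f(x) = -x^2 - 2·x + 2, leaving 6·x - 5
The degree is now < 2, so this is the remainder. Hence a · b ≡ 6·x - 5 in Q[x]/(f).

Final answer: a · b ≡ 6·x - 5 (mod f(x))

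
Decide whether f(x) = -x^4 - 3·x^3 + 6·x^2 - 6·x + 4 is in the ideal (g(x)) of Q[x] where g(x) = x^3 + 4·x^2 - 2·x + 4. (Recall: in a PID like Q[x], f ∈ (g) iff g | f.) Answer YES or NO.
YES

In Q[x] the ideal (g) consists of all multiples of g, so f ∈ (g) iff g | f, i.e. iff the remainder of f on division by g is 0. Divide f by g (g is monic, so eliminate the leading term of the running remainder at each step):
  leading term -x^4: subtract (-x)·g(x) = -x^4 - 4·x^3 + 2·x^2 - 4·x, leaving x^3 + 4·x^2 - 2·x + 4
  leading term x^3: subtract (1)·g(x) = x^3 + 4·x^2 - 2·x + 4, leaving 0
The remainder is 0, so f(x) = g(x) · h(x) with h(x) = 1 - x. Hence g | f, i.e. f ∈ (g).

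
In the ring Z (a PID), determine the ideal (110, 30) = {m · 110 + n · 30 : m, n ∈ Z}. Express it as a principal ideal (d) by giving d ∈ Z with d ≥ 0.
(110, 30) = (10); d = 10

In the PID Z, (a, b) is generated by gcd(a, b). Compute gcd(110, 30) with the extended Euclidean algorithm, tracking rows (r, s, t) with s·110 + t·30 = r:
  row A: (110, 1, 0)   [1·110 + 0·30 = 110]
  row B: (30, 0, 1)   [0·110 + 1·30 = 30]
  110 = 3·30 + 20   → row C = row A − 3·row B = (20, 1, −3)   [check: 1·110 − 3·30 = 20]
  30 = 1·20 + 10   → row D = row B − 1·row C = (10, −1, 4)   [check: −1·110 + 4·30 = 10]
  20 = 2·10 + 0   → remainder 0, stop. gcd = 10 (last nonzero row D).
So gcd(110, 30) = 10, with Bézout identity −1·110 + 4·30 = 10. Containment (⊇): the Bézout identity exhibits 10 as an element of (110, 30), giving (10) ⊆ (110, 30). Containment (⊆): since 10 | 110 and 10 | 30 (110 = 10·11, 30 = 10·3), every Z-linear combination of 110 and 30 is divisible by 10, so (110, 30) ⊆ (10). Therefore (110, 30) = (10), d = 10.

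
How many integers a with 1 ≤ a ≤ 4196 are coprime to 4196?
2096

The number of a ∈ {1, ..., 4196} with gcd(a, 4196) = 1 is by definition Euler's totient φ(4196). φ is multiplicative, with φ(p^e) = p^e − p^(e−1). Factorise 4196 = 2^2 · 1049. Then
  φ(4196) = (2^2 − 2^1) · (1049 − 1) = 2 · 1048 = 2096.
So there are 2096 such integers.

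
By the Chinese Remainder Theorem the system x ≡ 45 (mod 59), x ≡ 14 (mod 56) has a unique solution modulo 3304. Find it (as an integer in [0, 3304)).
x ≡ 1638 (mod 3304); the representative in [0, 3304) is 1638

The moduli 59, 56 are pairwise coprime, so by the CRT there is a unique solution mod 59·56 = 3304.
Solve by successive substitution. Start with x ≡ 45 (mod 59).
  Combine with x ≡ 14 (mod 56): write x = 45 + 59·t and require 45 + 59·t ≡ 14 (mod 56), i.e. 59·t ≡ 14 − 45 ≡ 25 (mod 56). Since 59^(−1) ≡ 19 (mod 56) (59 ≡ 3 (mod 56)), t ≡ 19·25 ≡ 27 (mod 56). So x ≡ 45 + 59·27 = 1638 (mod 3304).
Unique solution in [0, 3304): x = 1638.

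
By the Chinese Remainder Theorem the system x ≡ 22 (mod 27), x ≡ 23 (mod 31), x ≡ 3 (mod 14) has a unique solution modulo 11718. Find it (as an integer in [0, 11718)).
The moduli 27, 31, 14 are pairwise coprime, so by the CRT there is a unique solution mod 27·31·14 = 11718.
Solve by successive substitution. Start with x ≡ 22 (mod 27).
  Combine with x ≡ 23 (mod 31): write x = 22 + 27·t and require 22 + 27·t ≡ 23 (mod 31), i.e. 27·t ≡ 23 − 22 ≡ 1 (mod 31). Since 27^(−1) ≡ 23 (mod 31), t ≡ 23·1 ≡ 23 (mod 31). So x ≡ 22 + 27·23 = 643 (mod 837).
  Combine with x ≡ 3 (mod 14): write x = 643 + 837·t and require 643 + 837·t ≡ 3 (mod 14), i.e. 837·t ≡ 3 − 643 ≡ 4 (mod 14). Since 837^(−1) ≡ 9 (mod 14) (837 ≡ 11 (mod 14)), t ≡ 9·4 ≡ 8 (mod 14). So x ≡ 643 + 837·8 = 7339 (mod 11718).
Unique solution in [0, 11718): x = 7339.

Final answer: x ≡ 7339 (mod 11718); the representative in [0, 11718) is 7339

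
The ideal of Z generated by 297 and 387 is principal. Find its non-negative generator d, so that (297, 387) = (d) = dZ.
In the PID Z, (a, b) is generated by gcd(a, b). Compute gcd(387, 297) with the extended Euclidean algorithm, tracking rows (r, s, t) with s·387 + t·297 = r:
  row A: (387, 1, 0)   [1·387 + 0·297 = 387]
  row B: (297, 0, 1)   [0·387 + 1·297 = 297]
  387 = 1·297 + 90   → row C = row A − 1·row B = (90, 1, −1)   [check: 1·387 − 1·297 = 90]
  297 = 3·90 + 27   → row D = row B − 3·row C = (27, −3, 4)   [check: −3·387 + 4·297 = 27]
  90 = 3·27 + 9   → row E = row C − 3·row D = (9, 10, −13)   [check: 10·387 − 13·297 = 9]
  27 = 3·9 + 0   → remainder 0, stop. gcd = 9 (last nonzero row E).
So gcd(297, 387) = 9, with Bézout identity 10·387 − 13·297 = 9. Containment (⊇): the Bézout identity exhibits 9 as an element of (297, 387), giving (9) ⊆ (297, 387). Containment (⊆): since 9 | 297 and 9 | 387 (297 = 9·33, 387 = 9·43), every Z-linear combination of 297 and 387 is divisible by 9, so (297, 387) ⊆ (9). Therefore (297, 387) = (9), d = 9.

Final answer: (297, 387) = (9); d = 9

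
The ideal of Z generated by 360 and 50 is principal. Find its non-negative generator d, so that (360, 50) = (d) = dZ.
(360, 50) = (10); d = 10

In the PID Z, (a, b) is generated by gcd(a, b). Compute gcd(360, 50) with the extended Euclidean algorithm, tracking rows (r, s, t) with s·360 + t·50 = r:
  row A: (360, 1, 0)   [1·360 + 0·50 = 360]
  row B: (50, 0, 1)   [0·360 + 1·50 = 50]
  360 = 7·50 + 10   → row C = row A − 7·row B = (10, 1, −7)   [check: 1·360 − 7·50 = 10]
  50 = 5·10 + 0   → remainder 0, stop. gcd = 10 (last nonzero row C).
So gcd(360, 50) = 10, with Bézout identity 1·360 − 7·50 = 10. Containment (⊇): the Bézout identity exhibits 10 as an element of (360, 50), giving (10) ⊆ (360, 50). Containment (⊆): since 10 | 360 and 10 | 50 (360 = 10·36, 50 = 10·5), every Z-linear combination of 360 and 50 is divisible by 10, so (360, 50) ⊆ (10). Therefore (360, 50) = (10), d = 10.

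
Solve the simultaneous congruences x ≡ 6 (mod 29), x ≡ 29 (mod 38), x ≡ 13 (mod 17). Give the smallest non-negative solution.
The moduli 29, 38, 17 are pairwise coprime, so by the CRT there is a unique solution mod 29·38·17 = 18734.
Solve by successive substitution. Start with x ≡ 6 (mod 29).
  Combine with x ≡ 29 (mod 38): write x = 6 + 29·t and require 6 + 29·t ≡ 29 (mod 38), i.e. 29·t ≡ 29 − 6 ≡ 23 (mod 38). Since 29^(−1) ≡ 21 (mod 38), t ≡ 21·23 ≡ 27 (mod 38). So x ≡ 6 + 29·27 = 789 (mod 1102).
  Combine with x ≡ 13 (mod 17): write x = 789 + 1102·t and require 789 + 1102·t ≡ 13 (mod 17), i.e. 1102·t ≡ 13 − 789 ≡ 6 (mod 17). Since 1102^(−1) ≡ 11 (mod 17) (1102 ≡ 14 (mod 17)), t ≡ 11·6 ≡ 15 (mod 17). So x ≡ 789 + 1102·15 = 17319 (mod 18734).
Unique solution in [0, 18734): x = 17319.

Final answer: x ≡ 17319 (mod 18734); the representative in [0, 18734) is 17319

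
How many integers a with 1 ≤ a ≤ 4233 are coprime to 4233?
The number of a ∈ {1, ..., 4233} with gcd(a, 4233) = 1 is by definition Euler's totient φ(4233). φ is multiplicative, with φ(p^e) = p^e − p^(e−1). Factorise 4233 = 3 · 17 · 83. Then
  φ(4233) = (3 − 1) · (17 − 1) · (83 − 1) = 2 · 16 · 82 = 2624.
So there are 2624 such integers.

Final answer: 2624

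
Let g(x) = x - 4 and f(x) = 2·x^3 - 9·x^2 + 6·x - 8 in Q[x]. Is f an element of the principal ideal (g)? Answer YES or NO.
In Q[x] the ideal (g) consists of all multiples of g, so f ∈ (g) iff g | f, i.e. iff the remainder of f on division by g is 0. Divide f by g (g is monic, so eliminate the leading term of the running remainder at each step):
  leading term 2·x^3: subtract (2·x^2)·g(x) = 2·x^3 - 8·x^2, leaving -x^2 + 6·x - 8
  leading term -x^2: subtract (-x)·g(x) = -x^2 + 4·x, leaving 2·x - 8
  leading term 2·x: subtract (2)·g(x) = 2·x - 8, leaving 0
The remainder is 0, so f(x) = g(x) · h(x) with h(x) = 2·x^2 - x + 2. Hence g | f, i.e. f ∈ (g).

Final answer: YES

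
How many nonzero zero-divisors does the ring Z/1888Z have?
In Z/1888Z each nonzero element is either a unit (gcd with 1888 is 1) or a zero-divisor (gcd > 1). The number of units is φ(1888): factorise 1888 = 2^5 · 59, so φ(1888) = (2^5 − 2^4) · (59 − 1) = 16 · 58 = 928. The nonzero elements number 1888 − 1 = 1887. Hence the nonzero zero-divisors number 1887 − 928 = 959.

Final answer: Z/1888Z has 959 nonzero zero-divisors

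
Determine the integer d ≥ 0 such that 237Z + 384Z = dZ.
(237, 384) = (3); d = 3

In the PID Z, (a, b) is generated by gcd(a, b). Compute gcd(384, 237) with the extended Euclidean algorithm, tracking rows (r, s, t) with s·384 + t·237 = r:
  row A: (384, 1, 0)   [1·384 + 0·237 = 384]
  row B: (237, 0, 1)   [0·384 + 1·237 = 237]
  384 = 1·237 + 147   → row C = row A − 1·row B = (147, 1, −1)   [check: 1·384 − 1·237 = 147]
  237 = 1·147 + 90   → row D = row B − 1·row C = (90, −1, 2)   [check: −1·384 + 2·237 = 90]
  147 = 1·90 + 57   → row E = row C − 1·row D = (57, 2, −3)   [check: 2·384 − 3·237 = 57]
  90 = 1·57 + 33   → row F = row D − 1·row E = (33, −3, 5)   [check: −3·384 + 5·237 = 33]
  57 = 1·33 + 24   → row G = row E − 1·row F = (24, 5, −8)   [check: 5·384 − 8·237 = 24]
  33 = 1·24 + 9   → row H = row F − 1·row G = (9, −8, 13)   [check: −8·384 + 13·237 = 9]
  24 = 2·9 + 6   → row I = row G − 2·row H = (6, 21, −34)   [check: 21·384 − 34·237 = 6]
  9 = 1·6 + 3   → row J = row H − 1·row I = (3, −29, 47)   [check: −29·384 + 47·237 = 3]
  6 = 2·3 + 0   → remainder 0, stop. gcd = 3 (last nonzero row J).
So gcd(237, 384) = 3, with Bézout identity −29·384 + 47·237 = 3. Containment (⊇): the Bézout identity exhibits 3 as an element of (237, 384), giving (3) ⊆ (237, 384). Containment (⊆): since 3 | 237 and 3 | 384 (237 = 3·79, 384 = 3·128), every Z-linear combination of 237 and 384 is divisible by 3, so (237, 384) ⊆ (3). Therefore (237, 384) = (3), d = 3.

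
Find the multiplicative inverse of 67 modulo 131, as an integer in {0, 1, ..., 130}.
Apply the extended Euclidean algorithm to (131, 67), tracking rows (r, s, t) with s·131 + t·67 = r. Each division r_prev = q·r_cur + r_new produces the new row as (previous row) − q·(current row):
  row A: (131, 1, 0)   [1·131 + 0·67 = 131]
  row B: (67, 0, 1)   [0·131 + 1·67 = 67]
  131 = 1·67 + 64   → row C = row A − 1·row B = (64, 1, −1)   [check: 1·131 − 1·67 = 64]
  67 = 1·64 + 3   → row D = row B − 1·row C = (3, −1, 2)   [check: −1·131 + 2·67 = 3]
  64 = 21·3 + 1   → row E = row C − 21·row D = (1, 22, −43)   [check: 22·131 − 43·67 = 1]
  3 = 3·1 + 0   → remainder 0, stop. gcd = 1 (last nonzero row E).
The gcd is 1, so 67 is invertible mod 131. The last nonzero row gives 22·131 − 43·67 = 1, so t = −43. So 67^(−1) ≡ −43 ≡ 88 (mod 131). Verify: 67 · 88 = 5896 ≡ 1 (mod 131). ✓

Final answer: 67^(−1) ≡ 88 (mod 131)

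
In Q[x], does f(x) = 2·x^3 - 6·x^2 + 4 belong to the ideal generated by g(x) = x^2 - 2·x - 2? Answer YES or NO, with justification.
In Q[x] the ideal (g) consists of all multiples of g, so f ∈ (g) iff g | f, i.e. iff the remainder of f on division by g is 0. Divide f by g (g is monic, so eliminate the leading term of the running remainder at each step):
  leading term 2·x^3: subtract (2·x)·g(x) = 2·x^3 - 4·x^2 - 4·x, leaving -2·x^2 + 4·x + 4
  leading term -2·x^2: subtract (-2)·g(x) = -2·x^2 + 4·x + 4, leaving 0
The remainder is 0, so f(x) = g(x) · h(x) with h(x) = 2·x - 2. Hence g | f, i.e. f ∈ (g).

Final answer: YES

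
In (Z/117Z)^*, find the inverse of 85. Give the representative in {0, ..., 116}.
Apply the extended Euclidean algorithm to (117, 85), tracking rows (r, s, t) with s·117 + t·85 = r. Each division r_prev = q·r_cur + r_new produces the new row as (previous row) − q·(current row):
  row A: (117, 1, 0)   [1·117 + 0·85 = 117]
  row B: (85, 0, 1)   [0·117 + 1·85 = 85]
  117 = 1·85 + 32   → row C = row A − 1·row B = (32, 1, −1)   [check: 1·117 − 1·85 = 32]
  85 = 2·32 + 21   → row D = row B − 2·row C = (21, −2, 3)   [check: −2·117 + 3·85 = 21]
  32 = 1·21 + 11   → row E = row C − 1·row D = (11, 3, −4)   [check: 3·117 − 4·85 = 11]
  21 = 1·11 + 10   → row F = row D − 1·row E = (10, −5, 7)   [check: −5·117 + 7·85 = 10]
  11 = 1·10 + 1   → row G = row E − 1·row F = (1, 8, −11)   [check: 8·117 − 11·85 = 1]
  10 = 10·1 + 0   → remainder 0, stop. gcd = 1 (last nonzero row G).
The gcd is 1, so 85 is invertible mod 117. The last nonzero row gives 8·117 − 11·85 = 1, so t = −11. So 85^(−1) ≡ −11 ≡ 106 (mod 117). Verify: 85 · 106 = 9010 ≡ 1 (mod 117). ✓

Final answer: 85^(−1) ≡ 106 (mod 117)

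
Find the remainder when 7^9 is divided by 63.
Use repeated squaring. Binary(9) = 1001. Walk through the bits of the exponent 9 left-to-right: at each bit after the leading one, square the running value, then multiply by 7 if the bit is 1 (always reducing mod 63):
  bit 1 = 1 (leading): start with 7.
  bit 2 = 0: square 7^2 = 49 (mod 63).
  bit 3 = 0: square 49^2 = 2401 ≡ 7 (mod 63).
  bit 4 = 1: square 7^2 = 49; bit is 1, so multiply 49·7 = 343 ≡ 28 (mod 63).
Final value: 7^9 ≡ 28 (mod 63).

Final answer: 28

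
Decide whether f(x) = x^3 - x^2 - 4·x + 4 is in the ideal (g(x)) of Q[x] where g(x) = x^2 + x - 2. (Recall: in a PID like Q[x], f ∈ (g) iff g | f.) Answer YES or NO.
In Q[x] the ideal (g) consists of all multiples of g, so f ∈ (g) iff g | f, i.e. iff the remainder of f on division by g is 0. Divide f by g (g is monic, so eliminate the leading term of the running remainder at each step):
  leading term x^3: subtract (x)·g(x) = x^3 + x^2 - 2·x, leaving -2·x^2 - 2·x + 4
  leading term -2·x^2: subtract (-2)·g(x) = -2·x^2 - 2·x + 4, leaving 0
The remainder is 0, so f(x) = g(x) · h(x) with h(x) = x - 2. Hence g | f, i.e. f ∈ (g).

Final answer: YES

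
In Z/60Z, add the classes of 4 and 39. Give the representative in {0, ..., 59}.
43

Both summands are already reduced mod 60. 4 + 39 = 43; 43 = 0·60 + 43, so (4 + 39) mod 60 = 43.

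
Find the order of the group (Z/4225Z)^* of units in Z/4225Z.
|(Z/4225Z)^*| = 3120

(Z/4225Z)^* consists of the classes a with gcd(a, 4225) = 1, so its order is φ(4225). φ is multiplicative, with φ(p^e) = p^e − p^(e−1). Factorise 4225 = 5^2 · 13^2. Then
  φ(4225) = (5^2 − 5^1) · (13^2 − 13^1) = 20 · 156 = 3120.
Thus |(Z/4225Z)^*| = 3120.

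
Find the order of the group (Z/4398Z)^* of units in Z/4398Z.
|(Z/4398Z)^*| = 1464

(Z/4398Z)^* consists of the classes a with gcd(a, 4398) = 1, so its order is φ(4398). φ is multiplicative, with φ(p^e) = p^e − p^(e−1). Factorise 4398 = 2 · 3 · 733. Then
  φ(4398) = (2 − 1) · (3 − 1) · (733 − 1) = 1 · 2 · 732 = 1464.
Thus |(Z/4398Z)^*| = 1464.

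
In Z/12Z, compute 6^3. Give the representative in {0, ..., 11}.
0

Use repeated squaring. Binary(3) = 11. Walk through the bits of the exponent 3 left-to-right: at each bit after the leading one, square the running value, then multiply by 6 if the bit is 1 (always reducing mod 12):
  bit 1 = 1 (leading): start with 6.
  bit 2 = 1: square 6^2 = 36 ≡ 0; bit is 1, so multiply 0·6 = 0 (mod 12).
Final value: 6^3 ≡ 0 (mod 12).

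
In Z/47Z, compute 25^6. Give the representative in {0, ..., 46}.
18

Use repeated squaring. Binary(6) = 110. Walk through the bits of the exponent 6 left-to-right: at each bit after the leading one, square the running value, then multiply by 25 if the bit is 1 (always reducing mod 47):
  bit 1 = 1 (leading): start with 25.
  bit 2 = 1: square 25^2 = 625 ≡ 14; bit is 1, so multiply 14·25 = 350 ≡ 21 (mod 47).
  bit 3 = 0: square 21^2 = 441 ≡ 18 (mod 47).
Final value: 25^6 ≡ 18 (mod 47).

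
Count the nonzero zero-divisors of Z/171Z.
In Z/171Z each nonzero element is either a unit (gcd with 171 is 1) or a zero-divisor (gcd > 1). The number of units is φ(171): factorise 171 = 3^2 · 19, so φ(171) = (3^2 − 3^1) · (19 − 1) = 6 · 18 = 108. The nonzero elements number 171 − 1 = 170. Hence the nonzero zero-divisors number 170 − 108 = 62.

Final answer: Z/171Z has 62 nonzero zero-divisors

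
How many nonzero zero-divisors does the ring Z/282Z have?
Z/282Z has 189 nonzero zero-divisors

In Z/282Z each nonzero element is either a unit (gcd with 282 is 1) or a zero-divisor (gcd > 1). The number of units is φ(282): factorise 282 = 2 · 3 · 47, so φ(282) = (2 − 1) · (3 − 1) · (47 − 1) = 1 · 2 · 46 = 92. The nonzero elements number 282 − 1 = 281. Hence the nonzero zero-divisors number 281 − 92 = 189.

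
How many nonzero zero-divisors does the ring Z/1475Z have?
In Z/1475Z each nonzero element is either a unit (gcd with 1475 is 1) or a zero-divisor (gcd > 1). The number of units is φ(1475): factorise 1475 = 5^2 · 59, so φ(1475) = (5^2 − 5^1) · (59 − 1) = 20 · 58 = 1160. The nonzero elements number 1475 − 1 = 1474. Hence the nonzero zero-divisors number 1474 − 1160 = 314.

Final answer: Z/1475Z has 314 nonzero zero-divisors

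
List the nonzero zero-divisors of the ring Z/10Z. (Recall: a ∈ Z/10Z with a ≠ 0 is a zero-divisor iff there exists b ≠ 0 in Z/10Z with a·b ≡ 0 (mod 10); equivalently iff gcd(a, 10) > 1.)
An element a ∈ Z/10Z (with a ≠ 0) is a zero-divisor iff gcd(a, 10) > 1 (because a is a unit precisely when gcd(a, n) = 1, and in Z/nZ every nonzero, non-unit element is a zero-divisor). Scan a = 1, ..., 9 and keep those with gcd(a, 10) > 1:
  gcd(2, 10) = 2, gcd(4, 10) = 2, gcd(5, 10) = 5, gcd(6, 10) = 2, gcd(8, 10) = 2.
All other a ∈ {1, ..., 9} have gcd(a, 10) = 1 and are units. So the nonzero zero-divisors are exactly the 5 values of a appearing in this scan.

Final answer: nonzero zero-divisors of Z/10Z = {2, 4, 5, 6, 8}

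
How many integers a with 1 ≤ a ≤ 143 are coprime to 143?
120

The number of a ∈ {1, ..., 143} with gcd(a, 143) = 1 is by definition Euler's totient φ(143). φ is multiplicative, with φ(p^e) = p^e − p^(e−1). Factorise 143 = 11 · 13. Then
  φ(143) = (11 − 1) · (13 − 1) = 10 · 12 = 120.
So there are 120 such integers.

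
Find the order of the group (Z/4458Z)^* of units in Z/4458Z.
|(Z/4458Z)^*| = 1484

(Z/4458Z)^* consists of the classes a with gcd(a, 4458) = 1, so its order is φ(4458). φ is multiplicative, with φ(p^e) = p^e − p^(e−1). Factorise 4458 = 2 · 3 · 743. Then
  φ(4458) = (2 − 1) · (3 − 1) · (743 − 1) = 1 · 2 · 742 = 1484.
Thus |(Z/4458Z)^*| = 1484.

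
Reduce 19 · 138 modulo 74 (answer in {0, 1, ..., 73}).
32

Reduce the factors first: 138 ≡ 64 (mod 74), so 19 · 138 ≡ 19 · 64 (mod 74). 19 · 64 = 1216. Dividing by 74: 1216 = 16·74 + 32. So (19 · 138) mod 74 = 32.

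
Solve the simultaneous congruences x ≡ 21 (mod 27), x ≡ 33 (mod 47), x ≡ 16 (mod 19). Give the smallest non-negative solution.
x ≡ 6096 (mod 24111); the representative in [0, 24111) is 6096

The moduli 27, 47, 19 are pairwise coprime, so by the CRT there is a unique solution mod 27·47·19 = 24111.
Solve by successive substitution. Start with x ≡ 21 (mod 27).
  Combine with x ≡ 33 (mod 47): write x = 21 + 27·t and require 21 + 27·t ≡ 33 (mod 47), i.e. 27·t ≡ 33 − 21 ≡ 12 (mod 47). Since 27^(−1) ≡ 7 (mod 47), t ≡ 7·12 ≡ 37 (mod 47). So x ≡ 21 + 27·37 = 1020 (mod 1269).
  Combine with x ≡ 16 (mod 19): write x = 1020 + 1269·t and require 1020 + 1269·t ≡ 16 (mod 19), i.e. 1269·t ≡ 16 − 1020 ≡ 3 (mod 19). Since 1269^(−1) ≡ 14 (mod 19) (1269 ≡ 15 (mod 19)), t ≡ 14·3 ≡ 4 (mod 19). So x ≡ 1020 + 1269·4 = 6096 (mod 24111).
Unique solution in [0, 24111): x = 6096.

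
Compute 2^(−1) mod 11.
Apply the extended Euclidean algorithm to (11, 2), tracking rows (r, s, t) with s·11 + t·2 = r. Each division r_prev = q·r_cur + r_new produces the new row as (previous row) − q·(current row):
  row A: (11, 1, 0)   [1·11 + 0·2 = 11]
  row B: (2, 0, 1)   [0·11 + 1·2 = 2]
  11 = 5·2 + 1   → row C = row A − 5·row B = (1, 1, −5)   [check: 1·11 − 5·2 = 1]
  2 = 2·1 + 0   → remainder 0, stop. gcd = 1 (last nonzero row C).
The gcd is 1, so 2 is invertible mod 11. The last nonzero row gives 1·11 − 5·2 = 1, so t = −5. So 2^(−1) ≡ −5 ≡ 6 (mod 11). Verify: 2 · 6 = 12 ≡ 1 (mod 11). ✓

Final answer: 2^(−1) ≡ 6 (mod 11)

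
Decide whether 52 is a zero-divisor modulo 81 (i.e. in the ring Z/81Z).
NO

gcd(52, 81) = 1, so 52 is a unit in Z/81Z (it has a multiplicative inverse). A unit cannot be a zero-divisor: if 52·b ≡ 0 then multiplying both sides by 52^(−1) gives b ≡ 0. So 52 is not a zero-divisor.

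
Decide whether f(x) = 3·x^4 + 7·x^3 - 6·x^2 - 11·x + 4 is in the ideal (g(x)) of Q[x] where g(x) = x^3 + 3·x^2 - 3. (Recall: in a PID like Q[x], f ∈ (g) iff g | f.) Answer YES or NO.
NO

In Q[x] the ideal (g) consists of all multiples of g, so f ∈ (g) iff g | f, i.e. iff the remainder of f on division by g is 0. Divide f by g (g is monic, so eliminate the leading term of the running remainder at each step):
  leading term 3·x^4: subtract (3·x)·g(x) = 3·x^4 + 9·x^3 - 9·x, leaving -2·x^3 - 6·x^2 - 2·x + 4
  leading term -2·x^3: subtract (-2)·g(x) = -2·x^3 - 6·x^2 + 6, leaving -2·x - 2
The remainder r(x) = -2·x - 2 ≠ 0 (and deg r < deg g), so g ∤ f, i.e. f ∉ (g).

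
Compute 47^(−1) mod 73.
47^(−1) ≡ 14 (mod 73)

Apply the extended Euclidean algorithm to (73, 47), tracking rows (r, s, t) with s·73 + t·47 = r. Each division r_prev = q·r_cur + r_new produces the new row as (previous row) − q·(current row):
  row A: (73, 1, 0)   [1·73 + 0·47 = 73]
  row B: (47, 0, 1)   [0·73 + 1·47 = 47]
  73 = 1·47 + 26   → row C = row A − 1·row B = (26, 1, −1)   [check: 1·73 − 1·47 = 26]
  47 = 1·26 + 21   → row D = row B − 1·row C = (21, −1, 2)   [check: −1·73 + 2·47 = 21]
  26 = 1·21 + 5   → row E = row C − 1·row D = (5, 2, −3)   [check: 2·73 − 3·47 = 5]
  21 = 4·5 + 1   → row F = row D − 4·row E = (1, −9, 14)   [check: −9·73 + 14·47 = 1]
  5 = 5·1 + 0   → remainder 0, stop. gcd = 1 (last nonzero row F).
The gcd is 1, so 47 is invertible mod 73. The last nonzero row gives −9·73 + 14·47 = 1, so t = 14. So 47^(−1) ≡ 14 (mod 73). Verify: 47 · 14 = 658 ≡ 1 (mod 73). ✓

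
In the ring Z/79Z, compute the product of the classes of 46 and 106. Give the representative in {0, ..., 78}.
57

Reduce the factors first: 106 ≡ 27 (mod 79), so 46 · 106 ≡ 46 · 27 (mod 79). 46 · 27 = 1242. Dividing by 79: 1242 = 15·79 + 57. So (46 · 106) mod 79 = 57.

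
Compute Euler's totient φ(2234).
φ is multiplicative, with φ(p^e) = p^e − p^(e−1). Factorise 2234 = 2 · 1117. Then
  φ(2234) = (2 − 1) · (1117 − 1) = 1 · 1116 = 1116.

Final answer: φ(2234) = 1116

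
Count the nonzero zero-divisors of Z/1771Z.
In Z/1771Z each nonzero element is either a unit (gcd with 1771 is 1) or a zero-divisor (gcd > 1). The number of units is φ(1771): factorise 1771 = 7 · 11 · 23, so φ(1771) = (7 − 1) · (11 − 1) · (23 − 1) = 6 · 10 · 22 = 1320. The nonzero elements number 1771 − 1 = 1770. Hence the nonzero zero-divisors number 1770 − 1320 = 450.

Final answer: Z/1771Z has 450 nonzero zero-divisors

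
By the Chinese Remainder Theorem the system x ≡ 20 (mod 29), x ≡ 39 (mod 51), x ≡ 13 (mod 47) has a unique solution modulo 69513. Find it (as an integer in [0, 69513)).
x ≡ 46449 (mod 69513); the representative in [0, 69513) is 46449

The moduli 29, 51, 47 are pairwise coprime, so by the CRT there is a unique solution mod 29·51·47 = 69513.
Solve by successive substitution. Start with x ≡ 20 (mod 29).
  Combine with x ≡ 39 (mod 51): write x = 20 + 29·t and require 20 + 29·t ≡ 39 (mod 51), i.e. 29·t ≡ 39 − 20 ≡ 19 (mod 51). Since 29^(−1) ≡ 44 (mod 51), t ≡ 44·19 ≡ 20 (mod 51). So x ≡ 20 + 29·20 = 600 (mod 1479).
  Combine with x ≡ 13 (mod 47): write x = 600 + 1479·t and require 600 + 1479·t ≡ 13 (mod 47), i.e. 1479·t ≡ 13 − 600 ≡ 24 (mod 47). Since 1479^(−1) ≡ 15 (mod 47) (1479 ≡ 22 (mod 47)), t ≡ 15·24 ≡ 31 (mod 47). So x ≡ 600 + 1479·31 = 46449 (mod 69513).
Unique solution in [0, 69513): x = 46449.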